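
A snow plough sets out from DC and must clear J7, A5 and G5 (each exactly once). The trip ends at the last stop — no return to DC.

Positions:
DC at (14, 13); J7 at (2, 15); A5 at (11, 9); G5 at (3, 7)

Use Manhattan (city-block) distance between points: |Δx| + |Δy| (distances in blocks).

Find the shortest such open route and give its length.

There are 3! = 6 possible orderings.
DC→J7→A5→G5: 14+15+10 = 39
DC→J7→G5→A5: 14+9+10 = 33
DC→A5→J7→G5: 7+15+9 = 31
DC→A5→G5→J7: 7+10+9 = 26
DC→G5→J7→A5: 17+9+15 = 41
DC→G5→A5→J7: 17+10+15 = 42
The minimum is 26.
One shortest path: DC → A5 → G5 → J7.

26 blocks — the minimum one-way total.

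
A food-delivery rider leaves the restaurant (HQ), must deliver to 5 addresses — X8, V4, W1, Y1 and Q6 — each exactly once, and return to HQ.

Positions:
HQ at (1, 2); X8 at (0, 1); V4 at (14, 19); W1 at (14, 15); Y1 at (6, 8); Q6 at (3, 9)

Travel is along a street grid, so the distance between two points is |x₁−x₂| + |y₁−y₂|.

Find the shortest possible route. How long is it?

64 — the shortest possible round trip.

There are 60 distinct closed tours to check (reversals are equivalent).
HQ - X8 - V4 - W1 - Y1 - Q6 - HQ: 2+32+4+15+4+9 = 66
HQ - X8 - V4 - W1 - Q6 - Y1 - HQ: 2+32+4+17+4+11 = 70
HQ - X8 - V4 - Y1 - W1 - Q6 - HQ: 2+32+19+15+17+9 = 94
HQ - X8 - V4 - Y1 - Q6 - W1 - HQ: 2+32+19+4+17+26 = 100
HQ - X8 - V4 - Q6 - W1 - Y1 - HQ: 2+32+21+17+15+11 = 98
HQ - X8 - V4 - Q6 - Y1 - W1 - HQ: 2+32+21+4+15+26 = 100
HQ - X8 - W1 - V4 - Y1 - Q6 - HQ: 2+28+4+19+4+9 = 66
HQ - X8 - W1 - V4 - Q6 - Y1 - HQ: 2+28+4+21+4+11 = 70
HQ - X8 - W1 - Y1 - V4 - Q6 - HQ: 2+28+15+19+21+9 = 94
HQ - X8 - W1 - Y1 - Q6 - V4 - HQ: 2+28+15+4+21+30 = 100
HQ - X8 - W1 - Q6 - V4 - Y1 - HQ: 2+28+17+21+19+11 = 98
HQ - X8 - W1 - Q6 - Y1 - V4 - HQ: 2+28+17+4+19+30 = 100
HQ - X8 - Y1 - V4 - W1 - Q6 - HQ: 2+13+19+4+17+9 = 64
HQ - X8 - Y1 - V4 - Q6 - W1 - HQ: 2+13+19+21+17+26 = 98
… (46 more)
The minimum is 64.
One optimal route: HQ → X8 → Y1 → V4 → W1 → Q6 → HQ (or its reverse).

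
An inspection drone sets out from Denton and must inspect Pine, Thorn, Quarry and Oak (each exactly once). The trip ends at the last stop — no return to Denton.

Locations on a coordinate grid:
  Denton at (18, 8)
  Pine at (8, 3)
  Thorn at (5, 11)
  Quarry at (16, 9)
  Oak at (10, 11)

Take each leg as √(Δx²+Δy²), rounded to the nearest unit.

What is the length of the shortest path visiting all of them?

There are 4! = 24 possible orderings.
Denton→Pine→Thorn→Quarry→Oak: 11+9+11+6 = 37
Denton→Pine→Thorn→Oak→Quarry: 11+9+5+6 = 31
Denton→Pine→Quarry→Thorn→Oak: 11+10+11+5 = 37
Denton→Pine→Quarry→Oak→Thorn: 11+10+6+5 = 32
Denton→Pine→Oak→Thorn→Quarry: 11+8+5+11 = 35
Denton→Pine→Oak→Quarry→Thorn: 11+8+6+11 = 36
Denton→Thorn→Pine→Quarry→Oak: 13+9+10+6 = 38
Denton→Thorn→Pine→Oak→Quarry: 13+9+8+6 = 36
Denton→Thorn→Quarry→Pine→Oak: 13+11+10+8 = 42
Denton→Thorn→Quarry→Oak→Pine: 13+11+6+8 = 38
Denton→Thorn→Oak→Pine→Quarry: 13+5+8+10 = 36
Denton→Thorn→Oak→Quarry→Pine: 13+5+6+10 = 34
Denton→Quarry→Pine→Thorn→Oak: 2+10+9+5 = 26
Denton→Quarry→Pine→Oak→Thorn: 2+10+8+5 = 25
… (10 more)
Denton→Quarry→Oak→Thorn→Pine: 2+6+5+9 = 22  ← best
The minimum is 22.
One shortest path: Denton → Quarry → Oak → Thorn → Pine.

Shortest open route: 22.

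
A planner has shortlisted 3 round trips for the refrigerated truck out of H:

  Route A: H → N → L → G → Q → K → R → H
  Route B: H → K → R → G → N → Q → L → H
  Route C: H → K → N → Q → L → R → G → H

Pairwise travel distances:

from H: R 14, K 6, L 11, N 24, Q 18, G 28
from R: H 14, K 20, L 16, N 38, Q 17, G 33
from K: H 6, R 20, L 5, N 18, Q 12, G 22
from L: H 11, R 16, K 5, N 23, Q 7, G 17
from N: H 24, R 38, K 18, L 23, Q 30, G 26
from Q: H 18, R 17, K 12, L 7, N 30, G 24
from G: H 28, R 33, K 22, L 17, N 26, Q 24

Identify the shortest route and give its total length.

Shortest is Route B, total 133.

Route A: 24 + 23 + 17 + 24 + 12 + 20 + 14 = 134
Route B: 6 + 20 + 33 + 26 + 30 + 7 + 11 = 133
Route C: 6 + 18 + 30 + 7 + 16 + 33 + 28 = 138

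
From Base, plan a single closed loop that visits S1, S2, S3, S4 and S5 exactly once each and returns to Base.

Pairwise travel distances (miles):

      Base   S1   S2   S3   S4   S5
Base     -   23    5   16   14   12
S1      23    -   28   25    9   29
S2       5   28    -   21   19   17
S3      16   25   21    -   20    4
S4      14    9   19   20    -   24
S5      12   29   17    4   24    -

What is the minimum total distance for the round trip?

With 5 stops there are 5!/2 = 60 distinct round trips (a route and its reverse cost the same).
Base - S1 - S2 - S3 - S4 - S5 - Base: 23+28+21+20+24+12 = 128
Base - S1 - S2 - S3 - S5 - S4 - Base: 23+28+21+4+24+14 = 114
Base - S1 - S2 - S4 - S3 - S5 - Base: 23+28+19+20+4+12 = 106
Base - S1 - S2 - S4 - S5 - S3 - Base: 23+28+19+24+4+16 = 114
Base - S1 - S2 - S5 - S3 - S4 - Base: 23+28+17+4+20+14 = 106
Base - S1 - S2 - S5 - S4 - S3 - Base: 23+28+17+24+20+16 = 128
Base - S1 - S3 - S2 - S4 - S5 - Base: 23+25+21+19+24+12 = 124
Base - S1 - S3 - S2 - S5 - S4 - Base: 23+25+21+17+24+14 = 124
Base - S1 - S3 - S4 - S2 - S5 - Base: 23+25+20+19+17+12 = 116
Base - S1 - S3 - S4 - S5 - S2 - Base: 23+25+20+24+17+5 = 114
Base - S1 - S3 - S5 - S2 - S4 - Base: 23+25+4+17+19+14 = 102
Base - S1 - S3 - S5 - S4 - S2 - Base: 23+25+4+24+19+5 = 100
Base - S1 - S4 - S2 - S3 - S5 - Base: 23+9+19+21+4+12 = 88
Base - S1 - S4 - S2 - S5 - S3 - Base: 23+9+19+17+4+16 = 88
… (46 more)
Base - S2 - S4 - S1 - S3 - S5 - Base: 5+19+9+25+4+12 = 74  ← best
The minimum is 74.
One optimal route: Base → S2 → S4 → S1 → S3 → S5 → Base (or its reverse).

Minimum total distance: 74 miles.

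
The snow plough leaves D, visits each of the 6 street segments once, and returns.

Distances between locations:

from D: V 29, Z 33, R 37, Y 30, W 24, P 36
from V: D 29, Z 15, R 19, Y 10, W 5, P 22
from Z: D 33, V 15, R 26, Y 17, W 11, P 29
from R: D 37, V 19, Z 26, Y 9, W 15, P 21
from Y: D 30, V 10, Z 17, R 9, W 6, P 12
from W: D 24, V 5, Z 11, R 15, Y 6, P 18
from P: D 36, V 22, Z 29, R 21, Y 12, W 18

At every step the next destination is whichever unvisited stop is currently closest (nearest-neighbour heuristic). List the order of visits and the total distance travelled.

From D: distances to unvisited — W=24, V=29, Y=30, Z=33, P=36, R=37. Nearest is W (24).
From W: distances to unvisited — V=5, Y=6, Z=11, R=15, P=18. Nearest is V (5).
From V: distances to unvisited — Y=10, Z=15, R=19, P=22. Nearest is Y (10).
From Y: distances to unvisited — R=9, P=12, Z=17. Nearest is R (9).
From R: distances to unvisited — P=21, Z=26. Nearest is P (21).
From P: distances to unvisited — Z=29. Nearest is Z (29).
Return Z→D: 33.
Total = 24 + 5 + 10 + 9 + 21 + 29 + 33 = 131.

Total distance 131 via the nearest-neighbour route D → W → V → Y → R → P → Z → D.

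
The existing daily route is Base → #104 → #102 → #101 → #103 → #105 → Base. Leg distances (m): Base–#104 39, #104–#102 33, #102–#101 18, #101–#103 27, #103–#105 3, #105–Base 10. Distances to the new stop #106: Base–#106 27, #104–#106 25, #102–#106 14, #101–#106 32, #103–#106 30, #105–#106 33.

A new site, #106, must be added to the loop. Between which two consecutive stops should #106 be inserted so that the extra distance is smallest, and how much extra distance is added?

Insertion cost between consecutive stops i–j is d(i,#106) + d(#106,j) − d(i,j):
  between Base and #104: 27 + 25 − 39 = 13
  between #104 and #102: 25 + 14 − 33 = 6
  between #102 and #101: 14 + 32 − 18 = 28
  between #101 and #103: 32 + 30 − 27 = 35
  between #103 and #105: 30 + 33 − 3 = 60
  between #105 and Base: 33 + 27 − 10 = 50
Cheapest insertion is between #104 and #102, adding 6.
New total = 130 + 6 = 136.

Adding 6 m by placing #106 on the #104–#102 leg.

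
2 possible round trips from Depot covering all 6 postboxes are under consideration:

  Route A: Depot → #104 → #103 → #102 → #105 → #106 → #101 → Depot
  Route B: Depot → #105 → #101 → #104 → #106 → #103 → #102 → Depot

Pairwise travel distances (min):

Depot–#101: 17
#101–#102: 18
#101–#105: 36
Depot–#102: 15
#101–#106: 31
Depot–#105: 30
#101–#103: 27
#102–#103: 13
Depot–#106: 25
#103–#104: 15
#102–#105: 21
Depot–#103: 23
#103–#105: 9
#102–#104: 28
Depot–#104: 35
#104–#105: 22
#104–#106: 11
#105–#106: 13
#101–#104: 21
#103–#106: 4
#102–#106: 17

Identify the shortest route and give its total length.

Shortest is Route B, total 130 min.

Route A: 35 + 15 + 13 + 21 + 13 + 31 + 17 = 145
Route B: 30 + 36 + 21 + 11 + 4 + 13 + 15 = 130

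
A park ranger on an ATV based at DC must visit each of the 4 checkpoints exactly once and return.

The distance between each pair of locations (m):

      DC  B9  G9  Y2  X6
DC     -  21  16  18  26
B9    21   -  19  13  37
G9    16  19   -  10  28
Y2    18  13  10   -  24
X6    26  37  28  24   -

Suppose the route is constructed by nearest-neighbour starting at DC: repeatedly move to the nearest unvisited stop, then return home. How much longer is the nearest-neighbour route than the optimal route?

DC: G9=16, Y2=18, B9=21, X6=26 ⇒ G9
G9: Y2=10, B9=19, X6=28 ⇒ Y2
Y2: B9=13, X6=24 ⇒ B9
B9: X6=37 ⇒ X6
NN route DC → G9 → Y2 → B9 → X6 → DC costs 102.
Optimal: DC → B9 → Y2 → G9 → X6 → DC costs 98 (by enumerating all 12 distinct tours).
Excess = 102 − 98 = 4.

The nearest-neighbour route is 4 m longer than optimal.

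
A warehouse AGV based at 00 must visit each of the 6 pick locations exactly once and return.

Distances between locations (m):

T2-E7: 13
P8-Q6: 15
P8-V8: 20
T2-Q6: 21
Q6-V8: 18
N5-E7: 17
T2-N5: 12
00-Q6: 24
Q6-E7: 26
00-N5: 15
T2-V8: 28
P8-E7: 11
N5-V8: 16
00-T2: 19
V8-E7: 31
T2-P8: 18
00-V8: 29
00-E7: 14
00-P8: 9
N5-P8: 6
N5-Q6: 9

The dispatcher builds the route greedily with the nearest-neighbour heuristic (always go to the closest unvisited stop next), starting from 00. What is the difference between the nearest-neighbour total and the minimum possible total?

From 00: P8=9, E7=14, N5=15, T2=19, Q6=24, V8=29 → choose P8 (9).
From P8: N5=6, E7=11, Q6=15, T2=18, V8=20 → choose N5 (6).
From N5: Q6=9, T2=12, V8=16, E7=17 → choose Q6 (9).
From Q6: V8=18, T2=21, E7=26 → choose V8 (18).
From V8: T2=28, E7=31 → choose T2 (28).
From T2: E7=13 → choose E7 (13).
NN route 00 → P8 → N5 → Q6 → V8 → T2 → E7 → 00 costs 97.
Optimal: 00 → P8 → V8 → Q6 → N5 → T2 → E7 → 00 costs 95 (by enumerating all 360 distinct tours).
Excess = 97 − 95 = 2.

The nearest-neighbour route is 2 m longer than optimal.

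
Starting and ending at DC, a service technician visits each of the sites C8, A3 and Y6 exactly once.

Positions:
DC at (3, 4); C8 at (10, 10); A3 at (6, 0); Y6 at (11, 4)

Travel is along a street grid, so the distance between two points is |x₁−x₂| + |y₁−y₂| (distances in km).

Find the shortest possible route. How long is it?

Minimum total distance: 36 km.

DC-C8-A3-Y6-DC: 13+14+9+8 = 44
DC-C8-Y6-A3-DC: 13+7+9+7 = 36
DC-A3-C8-Y6-DC: 7+14+7+8 = 36
The minimum is 36.
One optimal route: DC → C8 → Y6 → A3 → DC (or its reverse).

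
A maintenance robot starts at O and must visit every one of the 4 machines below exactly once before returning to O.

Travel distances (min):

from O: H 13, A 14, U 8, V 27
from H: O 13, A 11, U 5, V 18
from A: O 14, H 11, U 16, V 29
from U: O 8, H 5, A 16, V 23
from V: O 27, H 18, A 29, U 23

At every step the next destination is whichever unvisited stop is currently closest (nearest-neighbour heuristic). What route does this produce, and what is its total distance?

O → [U:8 / H:13 / A:14 / V:27] → U (8)
U → [H:5 / A:16 / V:23] → H (5)
H → [A:11 / V:18] → A (11)
A → [V:29] → V (29)
Return V→O: 27.
Total = 8 + 5 + 11 + 29 + 27 = 80.

Nearest-neighbour total = 80 min; route O → U → H → A → V → O.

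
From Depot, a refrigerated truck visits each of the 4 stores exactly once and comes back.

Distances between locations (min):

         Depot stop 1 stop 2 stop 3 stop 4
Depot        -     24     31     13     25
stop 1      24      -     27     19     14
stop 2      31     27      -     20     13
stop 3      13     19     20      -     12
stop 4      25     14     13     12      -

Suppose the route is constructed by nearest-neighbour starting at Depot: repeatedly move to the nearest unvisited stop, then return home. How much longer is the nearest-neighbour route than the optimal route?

From Depot: stop 3=13, stop 1=24, stop 4=25, stop 2=31 → choose stop 3 (13).
From stop 3: stop 4=12, stop 1=19, stop 2=20 → choose stop 4 (12).
From stop 4: stop 2=13, stop 1=14 → choose stop 2 (13).
From stop 2: stop 1=27 → choose stop 1 (27).
NN route Depot → stop 3 → stop 4 → stop 2 → stop 1 → Depot costs 89.
Optimal: Depot → stop 1 → stop 4 → stop 2 → stop 3 → Depot costs 84 (by enumerating all 12 distinct tours).
Excess = 89 − 84 = 5.

The nearest-neighbour route is 5 min longer than optimal.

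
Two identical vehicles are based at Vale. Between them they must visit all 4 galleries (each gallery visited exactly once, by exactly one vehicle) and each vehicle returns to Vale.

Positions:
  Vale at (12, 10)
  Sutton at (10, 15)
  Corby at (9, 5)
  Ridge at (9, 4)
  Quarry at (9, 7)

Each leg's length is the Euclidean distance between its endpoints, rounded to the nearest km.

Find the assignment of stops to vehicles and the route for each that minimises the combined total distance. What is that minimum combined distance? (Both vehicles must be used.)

Try each way of splitting the stops between the two vehicles (each non-empty) and, for each split, find the best tour for each vehicle:
  {Sutton} + {Corby, Ridge, Quarry}: 10 + 14 = 24
  {Corby} + {Sutton, Ridge, Quarry}: 12 + 23 = 35
  {Sutton, Corby} + {Ridge, Quarry}: 21 + 14 = 35
  {Ridge} + {Sutton, Corby, Quarry}: 14 + 21 = 35
  {Sutton, Ridge} + {Corby, Quarry}: 23 + 12 = 35
  {Corby, Ridge} + {Sutton, Quarry}: 14 + 17 = 31
  … (7 splits in total)
Best: vehicle 1 Vale → Sutton → Vale = 10; vehicle 2 Vale → Corby → Ridge → Quarry → Vale = 14; combined 24.

24 km — the smallest possible combined total.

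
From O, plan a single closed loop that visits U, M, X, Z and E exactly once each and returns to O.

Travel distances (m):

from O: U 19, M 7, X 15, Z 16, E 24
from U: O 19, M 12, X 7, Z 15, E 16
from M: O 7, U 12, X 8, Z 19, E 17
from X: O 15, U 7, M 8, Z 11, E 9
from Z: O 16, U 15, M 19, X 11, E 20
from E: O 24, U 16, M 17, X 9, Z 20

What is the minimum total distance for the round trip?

71 m — the shortest possible round trip.

There are 60 distinct closed tours to check (reversals are equivalent).
O - U - M - X - Z - E - O: 19+12+8+11+20+24 = 94
O - U - M - X - E - Z - O: 19+12+8+9+20+16 = 84
O - U - M - Z - X - E - O: 19+12+19+11+9+24 = 94
O - U - M - Z - E - X - O: 19+12+19+20+9+15 = 94
O - U - M - E - X - Z - O: 19+12+17+9+11+16 = 84
O - U - M - E - Z - X - O: 19+12+17+20+11+15 = 94
O - U - X - M - Z - E - O: 19+7+8+19+20+24 = 97
O - U - X - M - E - Z - O: 19+7+8+17+20+16 = 87
O - U - X - Z - M - E - O: 19+7+11+19+17+24 = 97
O - U - X - Z - E - M - O: 19+7+11+20+17+7 = 81
O - U - X - E - M - Z - O: 19+7+9+17+19+16 = 87
O - U - X - E - Z - M - O: 19+7+9+20+19+7 = 81
O - U - Z - M - X - E - O: 19+15+19+8+9+24 = 94
O - U - Z - M - E - X - O: 19+15+19+17+9+15 = 94
… (46 more)
O - M - U - X - E - Z - O: 7+12+7+9+20+16 = 71  ← best
The minimum is 71.
One optimal route: O → M → U → X → E → Z → O (or its reverse).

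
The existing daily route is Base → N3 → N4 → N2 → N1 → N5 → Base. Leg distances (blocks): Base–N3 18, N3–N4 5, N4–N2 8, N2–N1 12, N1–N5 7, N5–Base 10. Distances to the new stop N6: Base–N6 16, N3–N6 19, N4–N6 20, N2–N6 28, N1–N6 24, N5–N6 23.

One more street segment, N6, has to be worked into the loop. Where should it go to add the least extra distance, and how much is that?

Minimum extra distance: 17 blocks, inserting N6 between Base and N3.

Insertion cost between consecutive stops i–j is d(i,N6) + d(N6,j) − d(i,j):
  between Base and N3: 16 + 19 − 18 = 17
  between N3 and N4: 19 + 20 − 5 = 34
  between N4 and N2: 20 + 28 − 8 = 40
  between N2 and N1: 28 + 24 − 12 = 40
  between N1 and N5: 24 + 23 − 7 = 40
  between N5 and Base: 23 + 16 − 10 = 29
Cheapest insertion is between Base and N3, adding 17.
New total = 60 + 17 = 77.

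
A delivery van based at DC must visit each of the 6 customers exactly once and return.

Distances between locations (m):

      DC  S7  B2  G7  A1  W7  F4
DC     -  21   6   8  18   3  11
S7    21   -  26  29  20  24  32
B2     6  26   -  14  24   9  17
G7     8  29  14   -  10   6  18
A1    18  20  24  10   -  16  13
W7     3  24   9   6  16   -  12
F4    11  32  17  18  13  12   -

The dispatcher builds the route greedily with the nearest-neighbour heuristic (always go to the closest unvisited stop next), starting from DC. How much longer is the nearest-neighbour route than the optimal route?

The nearest-neighbour route is 5 m longer than optimal.

DC: W7=3, B2=6, G7=8, F4=11, A1=18, S7=21 ⇒ W7
W7: G7=6, B2=9, F4=12, A1=16, S7=24 ⇒ G7
G7: A1=10, B2=14, F4=18, S7=29 ⇒ A1
A1: F4=13, S7=20, B2=24 ⇒ F4
F4: B2=17, S7=32 ⇒ B2
B2: S7=26 ⇒ S7
NN route DC → W7 → G7 → A1 → F4 → B2 → S7 → DC costs 96.
Optimal: DC → B2 → S7 → A1 → G7 → W7 → F4 → DC costs 91 (by enumerating all 360 distinct tours).
Excess = 96 − 91 = 5.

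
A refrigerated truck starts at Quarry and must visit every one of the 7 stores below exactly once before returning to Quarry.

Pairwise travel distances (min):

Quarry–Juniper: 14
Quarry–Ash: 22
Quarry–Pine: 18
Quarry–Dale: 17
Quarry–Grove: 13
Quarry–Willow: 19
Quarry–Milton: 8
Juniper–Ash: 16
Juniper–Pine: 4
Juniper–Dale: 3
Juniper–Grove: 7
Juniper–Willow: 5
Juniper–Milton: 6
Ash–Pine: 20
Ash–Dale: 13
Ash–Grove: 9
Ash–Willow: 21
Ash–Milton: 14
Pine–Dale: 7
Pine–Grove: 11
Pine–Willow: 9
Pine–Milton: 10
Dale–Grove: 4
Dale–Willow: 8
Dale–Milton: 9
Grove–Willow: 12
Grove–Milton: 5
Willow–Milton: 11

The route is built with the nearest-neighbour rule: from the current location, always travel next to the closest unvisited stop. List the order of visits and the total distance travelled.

At Quarry the remaining stops are Milton 8, Grove 13, Juniper 14, Dale 17, Pine 18, Willow 19, Ash 22; go to Milton.
At Milton the remaining stops are Grove 5, Juniper 6, Dale 9, Pine 10, Willow 11, Ash 14; go to Grove.
At Grove the remaining stops are Dale 4, Juniper 7, Ash 9, Pine 11, Willow 12; go to Dale.
At Dale the remaining stops are Juniper 3, Pine 7, Willow 8, Ash 13; go to Juniper.
At Juniper the remaining stops are Pine 4, Willow 5, Ash 16; go to Pine.
At Pine the remaining stops are Willow 9, Ash 20; go to Willow.
At Willow the remaining stops are Ash 21; go to Ash.
Return Ash→Quarry: 22.
Total = 8 + 5 + 4 + 3 + 4 + 9 + 21 + 22 = 76.

Nearest-neighbour total = 76 min; route Quarry → Milton → Grove → Dale → Juniper → Pine → Willow → Ash → Quarry.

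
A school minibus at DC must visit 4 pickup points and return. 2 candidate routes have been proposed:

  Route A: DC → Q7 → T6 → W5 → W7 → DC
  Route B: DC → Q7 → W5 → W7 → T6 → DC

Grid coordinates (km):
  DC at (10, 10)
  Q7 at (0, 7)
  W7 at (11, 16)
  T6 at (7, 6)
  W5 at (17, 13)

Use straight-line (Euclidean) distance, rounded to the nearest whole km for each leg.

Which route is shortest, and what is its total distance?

Route A: 10 + 7 + 12 + 7 + 6 = 42
Route B: 10 + 18 + 7 + 11 + 5 = 51

Shortest is Route A, total 42 km.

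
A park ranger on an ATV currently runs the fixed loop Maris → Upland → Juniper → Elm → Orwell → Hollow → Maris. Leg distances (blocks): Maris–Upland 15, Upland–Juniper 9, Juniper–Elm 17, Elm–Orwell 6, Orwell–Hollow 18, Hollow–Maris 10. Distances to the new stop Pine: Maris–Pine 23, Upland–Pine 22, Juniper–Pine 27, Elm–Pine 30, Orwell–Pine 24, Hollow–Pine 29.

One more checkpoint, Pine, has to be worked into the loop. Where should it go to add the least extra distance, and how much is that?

+30 blocks — insert Pine between Maris and Upland.

Insertion cost between consecutive stops i–j is d(i,Pine) + d(Pine,j) − d(i,j):
  between Maris and Upland: 23 + 22 − 15 = 30
  between Upland and Juniper: 22 + 27 − 9 = 40
  between Juniper and Elm: 27 + 30 − 17 = 40
  between Elm and Orwell: 30 + 24 − 6 = 48
  between Orwell and Hollow: 24 + 29 − 18 = 35
  between Hollow and Maris: 29 + 23 − 10 = 42
Cheapest insertion is between Maris and Upland, adding 30.
New total = 75 + 30 = 105.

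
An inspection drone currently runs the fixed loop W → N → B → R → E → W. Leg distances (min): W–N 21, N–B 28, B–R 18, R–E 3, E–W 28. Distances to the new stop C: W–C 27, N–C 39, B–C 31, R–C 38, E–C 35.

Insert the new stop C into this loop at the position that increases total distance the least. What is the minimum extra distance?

Adding 34 min by placing C on the E–W leg.

Insertion cost between consecutive stops i–j is d(i,C) + d(C,j) − d(i,j):
  between W and N: 27 + 39 − 21 = 45
  between N and B: 39 + 31 − 28 = 42
  between B and R: 31 + 38 − 18 = 51
  between R and E: 38 + 35 − 3 = 70
  between E and W: 35 + 27 − 28 = 34
Cheapest insertion is between E and W, adding 34.
New total = 98 + 34 = 132.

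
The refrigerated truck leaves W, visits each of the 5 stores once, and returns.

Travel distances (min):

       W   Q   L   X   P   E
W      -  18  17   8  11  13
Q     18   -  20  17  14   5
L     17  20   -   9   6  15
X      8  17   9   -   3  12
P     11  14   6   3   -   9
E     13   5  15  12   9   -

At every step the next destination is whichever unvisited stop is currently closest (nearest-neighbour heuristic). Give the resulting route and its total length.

W → [X:8 / P:11 / E:13 / L:17 / Q:18] → X (8)
X → [P:3 / L:9 / E:12 / Q:17] → P (3)
P → [L:6 / E:9 / Q:14] → L (6)
L → [E:15 / Q:20] → E (15)
E → [Q:5] → Q (5)
Return Q→W: 18.
Total = 8 + 3 + 6 + 15 + 5 + 18 = 55.

55 min along W → X → P → L → E → Q → W.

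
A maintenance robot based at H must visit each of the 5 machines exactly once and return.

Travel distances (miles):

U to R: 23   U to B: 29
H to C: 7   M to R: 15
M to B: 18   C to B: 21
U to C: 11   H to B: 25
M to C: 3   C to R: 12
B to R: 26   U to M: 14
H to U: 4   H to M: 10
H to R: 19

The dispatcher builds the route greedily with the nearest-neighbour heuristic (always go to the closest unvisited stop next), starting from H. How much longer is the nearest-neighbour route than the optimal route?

3 miles longer than the optimal tour.

From H: U=4, C=7, M=10, R=19, B=25 → choose U (4).
From U: C=11, M=14, R=23, B=29 → choose C (11).
From C: M=3, R=12, B=21 → choose M (3).
From M: R=15, B=18 → choose R (15).
From R: B=26 → choose B (26).
NN route H → U → C → M → R → B → H costs 84.
Optimal: H → U → M → B → R → C → H costs 81 (by enumerating all 60 distinct tours).
Excess = 84 − 81 = 3.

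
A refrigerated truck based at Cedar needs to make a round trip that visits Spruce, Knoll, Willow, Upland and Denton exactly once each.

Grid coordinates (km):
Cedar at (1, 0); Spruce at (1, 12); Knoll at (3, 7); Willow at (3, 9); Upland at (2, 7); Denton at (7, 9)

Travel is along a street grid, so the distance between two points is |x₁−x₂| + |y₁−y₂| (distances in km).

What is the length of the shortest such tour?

Minimum total distance: 36 km.

With 5 stops there are 5!/2 = 60 distinct round trips (a route and its reverse cost the same).
Cedar→Spruce→Knoll→Willow→Upland→Denton→Cedar: 12+7+2+3+7+15 = 46
Cedar→Spruce→Knoll→Willow→Denton→Upland→Cedar: 12+7+2+4+7+8 = 40
Cedar→Spruce→Knoll→Upland→Willow→Denton→Cedar: 12+7+1+3+4+15 = 42
Cedar→Spruce→Knoll→Upland→Denton→Willow→Cedar: 12+7+1+7+4+11 = 42
Cedar→Spruce→Knoll→Denton→Willow→Upland→Cedar: 12+7+6+4+3+8 = 40
Cedar→Spruce→Knoll→Denton→Upland→Willow→Cedar: 12+7+6+7+3+11 = 46
Cedar→Spruce→Willow→Knoll→Upland→Denton→Cedar: 12+5+2+1+7+15 = 42
Cedar→Spruce→Willow→Knoll→Denton→Upland→Cedar: 12+5+2+6+7+8 = 40
Cedar→Spruce→Willow→Upland→Knoll→Denton→Cedar: 12+5+3+1+6+15 = 42
Cedar→Spruce→Willow→Upland→Denton→Knoll→Cedar: 12+5+3+7+6+9 = 42
Cedar→Spruce→Willow→Denton→Knoll→Upland→Cedar: 12+5+4+6+1+8 = 36
Cedar→Spruce→Willow→Denton→Upland→Knoll→Cedar: 12+5+4+7+1+9 = 38
Cedar→Spruce→Upland→Knoll→Willow→Denton→Cedar: 12+6+1+2+4+15 = 40
Cedar→Spruce→Upland→Knoll→Denton→Willow→Cedar: 12+6+1+6+4+11 = 40
… (46 more)
The minimum is 36.
One optimal route: Cedar → Spruce → Willow → Denton → Knoll → Upland → Cedar (or its reverse).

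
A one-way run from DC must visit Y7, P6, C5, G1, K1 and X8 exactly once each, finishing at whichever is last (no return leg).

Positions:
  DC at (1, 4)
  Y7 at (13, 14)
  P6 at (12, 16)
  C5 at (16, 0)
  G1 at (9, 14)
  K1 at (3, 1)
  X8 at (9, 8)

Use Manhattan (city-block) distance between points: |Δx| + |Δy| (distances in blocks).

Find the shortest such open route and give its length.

Shortest open route: 47 blocks.

There are 6! = 720 possible orderings.
DC → Y7 → P6 → C5 → G1 → K1 → X8: 22+3+20+21+19+13 = 98
DC → Y7 → P6 → C5 → G1 → X8 → K1: 22+3+20+21+6+13 = 85
DC → Y7 → P6 → C5 → K1 → G1 → X8: 22+3+20+14+19+6 = 84
DC → Y7 → P6 → C5 → K1 → X8 → G1: 22+3+20+14+13+6 = 78
DC → Y7 → P6 → C5 → X8 → G1 → K1: 22+3+20+15+6+19 = 85
DC → Y7 → P6 → C5 → X8 → K1 → G1: 22+3+20+15+13+19 = 92
DC → Y7 → P6 → G1 → C5 → K1 → X8: 22+3+5+21+14+13 = 78
DC → Y7 → P6 → G1 → C5 → X8 → K1: 22+3+5+21+15+13 = 79
… (712 more)
DC → K1 → C5 → X8 → G1 → Y7 → P6: 5+14+15+6+4+3 = 47  ← best
The minimum is 47.
One shortest path: DC → K1 → C5 → X8 → G1 → Y7 → P6.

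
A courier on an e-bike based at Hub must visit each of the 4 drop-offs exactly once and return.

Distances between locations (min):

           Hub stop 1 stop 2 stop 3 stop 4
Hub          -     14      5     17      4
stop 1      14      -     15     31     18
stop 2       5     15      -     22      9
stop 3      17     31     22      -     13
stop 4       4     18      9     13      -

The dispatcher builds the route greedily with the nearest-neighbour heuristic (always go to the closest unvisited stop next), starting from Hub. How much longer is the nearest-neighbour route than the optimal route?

Hub: stop 4=4, stop 2=5, stop 1=14, stop 3=17 ⇒ stop 4
stop 4: stop 2=9, stop 3=13, stop 1=18 ⇒ stop 2
stop 2: stop 1=15, stop 3=22 ⇒ stop 1
stop 1: stop 3=31 ⇒ stop 3
NN route Hub → stop 4 → stop 2 → stop 1 → stop 3 → Hub costs 76.
Optimal: Hub → stop 1 → stop 2 → stop 3 → stop 4 → Hub costs 68 (by enumerating all 12 distinct tours).
Excess = 76 − 68 = 8.

8 min longer than the optimal tour.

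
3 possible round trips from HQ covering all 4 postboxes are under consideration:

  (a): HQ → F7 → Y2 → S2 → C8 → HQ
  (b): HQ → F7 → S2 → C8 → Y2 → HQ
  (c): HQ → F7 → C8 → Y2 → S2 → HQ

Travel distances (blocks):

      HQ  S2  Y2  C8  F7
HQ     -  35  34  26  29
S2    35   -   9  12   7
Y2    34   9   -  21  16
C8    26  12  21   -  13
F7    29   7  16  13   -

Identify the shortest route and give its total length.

(a): 29 + 16 + 9 + 12 + 26 = 92
(b): 29 + 7 + 12 + 21 + 34 = 103
(c): 29 + 13 + 21 + 9 + 35 = 107

92 blocks — (a) is the shortest.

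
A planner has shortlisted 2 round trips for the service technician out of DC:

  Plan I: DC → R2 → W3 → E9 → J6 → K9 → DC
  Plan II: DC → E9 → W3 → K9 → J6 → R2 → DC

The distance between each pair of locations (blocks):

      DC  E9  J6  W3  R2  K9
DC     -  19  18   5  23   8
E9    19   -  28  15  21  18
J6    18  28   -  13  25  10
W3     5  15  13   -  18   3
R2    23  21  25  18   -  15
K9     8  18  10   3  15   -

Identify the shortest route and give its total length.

95 blocks — Plan II is the shortest.

Plan I: 23 + 18 + 15 + 28 + 10 + 8 = 102
Plan II: 19 + 15 + 3 + 10 + 25 + 23 = 95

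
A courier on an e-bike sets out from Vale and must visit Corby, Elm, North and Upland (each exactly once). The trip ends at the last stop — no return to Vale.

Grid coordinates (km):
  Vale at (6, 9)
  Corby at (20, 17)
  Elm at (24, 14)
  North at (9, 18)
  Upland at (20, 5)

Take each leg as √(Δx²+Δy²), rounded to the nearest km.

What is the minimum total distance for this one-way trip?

There are 4! = 24 possible orderings.
Vale → Corby → Elm → North → Upland: 16+5+16+17 = 54
Vale → Corby → Elm → Upland → North: 16+5+10+17 = 48
Vale → Corby → North → Elm → Upland: 16+11+16+10 = 53
Vale → Corby → North → Upland → Elm: 16+11+17+10 = 54
Vale → Corby → Upland → Elm → North: 16+12+10+16 = 54
Vale → Corby → Upland → North → Elm: 16+12+17+16 = 61
Vale → Elm → Corby → North → Upland: 19+5+11+17 = 52
Vale → Elm → Corby → Upland → North: 19+5+12+17 = 53
Vale → Elm → North → Corby → Upland: 19+16+11+12 = 58
Vale → Elm → North → Upland → Corby: 19+16+17+12 = 64
Vale → Elm → Upland → Corby → North: 19+10+12+11 = 52
Vale → Elm → Upland → North → Corby: 19+10+17+11 = 57
Vale → North → Corby → Elm → Upland: 9+11+5+10 = 35
Vale → North → Corby → Upland → Elm: 9+11+12+10 = 42
… (10 more)
The minimum is 35.
One shortest path: Vale → North → Corby → Elm → Upland.

35 km — the minimum one-way total.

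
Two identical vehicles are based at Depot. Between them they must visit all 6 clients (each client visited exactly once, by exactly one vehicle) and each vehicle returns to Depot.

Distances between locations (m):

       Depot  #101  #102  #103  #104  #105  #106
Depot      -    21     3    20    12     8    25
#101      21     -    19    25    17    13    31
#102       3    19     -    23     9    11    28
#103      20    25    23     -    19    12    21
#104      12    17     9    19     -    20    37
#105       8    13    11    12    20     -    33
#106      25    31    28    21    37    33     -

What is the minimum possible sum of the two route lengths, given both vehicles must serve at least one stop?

Check every non-empty split of the stops between the two vehicles; for each half take its own optimal tour:
  {#101} + {#102, #103, #104, #105, #106}: 42 + 90 = 132
  {#102} + {#101, #103, #104, #105, #106}: 6 + 100 = 106
  {#101, #102} + {#103, #104, #105, #106}: 43 + 90 = 133
  {#103} + {#101, #102, #104, #105, #106}: 40 + 100 = 140
  {#101, #103} + {#102, #104, #105, #106}: 66 + 90 = 156
  {#102, #103} + {#101, #104, #105, #106}: 46 + 100 = 146
  … (31 splits in total)
Best: vehicle 1 Depot → #102 → Depot = 6; vehicle 2 Depot → #104 → #101 → #105 → #103 → #106 → Depot = 100; combined 106.

Minimum combined distance: 106 m.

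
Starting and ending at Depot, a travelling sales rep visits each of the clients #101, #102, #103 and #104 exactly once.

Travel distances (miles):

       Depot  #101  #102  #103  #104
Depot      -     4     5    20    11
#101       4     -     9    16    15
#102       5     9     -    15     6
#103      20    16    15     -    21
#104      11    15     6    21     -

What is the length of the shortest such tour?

Depot→#101→#102→#103→#104→Depot: 4+9+15+21+11 = 60
Depot→#101→#102→#104→#103→Depot: 4+9+6+21+20 = 60
Depot→#101→#103→#102→#104→Depot: 4+16+15+6+11 = 52
Depot→#101→#103→#104→#102→Depot: 4+16+21+6+5 = 52
Depot→#101→#104→#102→#103→Depot: 4+15+6+15+20 = 60
Depot→#101→#104→#103→#102→Depot: 4+15+21+15+5 = 60
Depot→#102→#101→#103→#104→Depot: 5+9+16+21+11 = 62
Depot→#102→#101→#104→#103→Depot: 5+9+15+21+20 = 70
Depot→#102→#103→#101→#104→Depot: 5+15+16+15+11 = 62
Depot→#102→#104→#101→#103→Depot: 5+6+15+16+20 = 62
Depot→#103→#101→#102→#104→Depot: 20+16+9+6+11 = 62
Depot→#103→#102→#101→#104→Depot: 20+15+9+15+11 = 70
The minimum is 52.
One optimal route: Depot → #101 → #103 → #102 → #104 → Depot (or its reverse).

52 miles — the shortest possible round trip.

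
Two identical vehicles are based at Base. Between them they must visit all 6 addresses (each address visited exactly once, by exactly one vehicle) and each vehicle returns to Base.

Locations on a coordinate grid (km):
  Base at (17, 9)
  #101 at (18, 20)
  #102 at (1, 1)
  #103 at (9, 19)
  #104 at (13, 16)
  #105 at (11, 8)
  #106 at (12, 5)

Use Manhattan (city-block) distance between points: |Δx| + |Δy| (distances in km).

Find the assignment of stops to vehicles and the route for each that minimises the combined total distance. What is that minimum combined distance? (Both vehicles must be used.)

88 km — the smallest possible combined total.

Try each way of splitting the stops between the two vehicles (each non-empty) and, for each split, find the best tour for each vehicle:
  {#101} + {#102, #103, #104, #105, #106}: 24 + 70 = 94
  {#102} + {#101, #103, #104, #105, #106}: 48 + 52 = 100
  {#101, #102} + {#103, #104, #105, #106}: 72 + 44 = 116
  {#103} + {#101, #102, #104, #105, #106}: 36 + 72 = 108
  {#101, #103} + {#102, #104, #105, #106}: 40 + 62 = 102
  {#102, #103} + {#101, #104, #105, #106}: 68 + 44 = 112
  … (31 splits in total)
  {#101, #103, #104} + {#102, #105, #106}: 40 + 48 = 88  ← best
Best: vehicle 1 Base → #101 → #103 → #104 → Base = 40; vehicle 2 Base → #105 → #102 → #106 → Base = 48; combined 88.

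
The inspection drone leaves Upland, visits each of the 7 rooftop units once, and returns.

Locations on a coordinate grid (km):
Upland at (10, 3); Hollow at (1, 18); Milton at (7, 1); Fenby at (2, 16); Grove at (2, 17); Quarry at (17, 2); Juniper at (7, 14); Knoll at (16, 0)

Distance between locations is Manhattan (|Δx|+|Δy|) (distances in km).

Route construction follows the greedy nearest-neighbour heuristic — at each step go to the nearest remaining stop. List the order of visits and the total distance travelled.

Nearest-neighbour total = 74 km; route Upland → Milton → Knoll → Quarry → Juniper → Fenby → Grove → Hollow → Upland.

From Upland: distances to unvisited — Milton=5, Quarry=8, Knoll=9, Juniper=14, Fenby=21, Grove=22, Hollow=24. Nearest is Milton (5).
From Milton: distances to unvisited — Knoll=10, Quarry=11, Juniper=13, Fenby=20, Grove=21, Hollow=23. Nearest is Knoll (10).
From Knoll: distances to unvisited — Quarry=3, Juniper=23, Fenby=30, Grove=31, Hollow=33. Nearest is Quarry (3).
From Quarry: distances to unvisited — Juniper=22, Fenby=29, Grove=30, Hollow=32. Nearest is Juniper (22).
From Juniper: distances to unvisited — Fenby=7, Grove=8, Hollow=10. Nearest is Fenby (7).
From Fenby: distances to unvisited — Grove=1, Hollow=3. Nearest is Grove (1).
From Grove: distances to unvisited — Hollow=2. Nearest is Hollow (2).
Return Hollow→Upland: 24.
Total = 5 + 10 + 3 + 22 + 7 + 1 + 2 + 24 = 74.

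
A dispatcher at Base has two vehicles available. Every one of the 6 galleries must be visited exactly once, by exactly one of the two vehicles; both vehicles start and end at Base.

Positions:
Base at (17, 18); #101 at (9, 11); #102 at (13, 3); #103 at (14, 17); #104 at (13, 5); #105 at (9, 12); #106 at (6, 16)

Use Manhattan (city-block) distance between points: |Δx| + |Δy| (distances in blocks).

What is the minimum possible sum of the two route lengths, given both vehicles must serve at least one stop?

There are 2^5 − 1 = 31 ways to divide the 6 stops into two non-empty groups. For each, the best each vehicle can do is its own shortest tour through its group:
  {#101} + {#102, #103, #104, #105, #106}: 30 + 52 = 82
  {#102} + {#101, #103, #104, #105, #106}: 38 + 48 = 86
  {#101, #102} + {#103, #104, #105, #106}: 46 + 48 = 94
  {#103} + {#101, #102, #104, #105, #106}: 8 + 52 = 60
  {#101, #103} + {#102, #104, #105, #106}: 30 + 52 = 82
  {#102, #103} + {#101, #104, #105, #106}: 38 + 48 = 86
  … (31 splits in total)
Best: vehicle 1 Base → #103 → Base = 8; vehicle 2 Base → #102 → #104 → #101 → #105 → #106 → Base = 52; combined 60.

Minimum combined distance: 60 blocks.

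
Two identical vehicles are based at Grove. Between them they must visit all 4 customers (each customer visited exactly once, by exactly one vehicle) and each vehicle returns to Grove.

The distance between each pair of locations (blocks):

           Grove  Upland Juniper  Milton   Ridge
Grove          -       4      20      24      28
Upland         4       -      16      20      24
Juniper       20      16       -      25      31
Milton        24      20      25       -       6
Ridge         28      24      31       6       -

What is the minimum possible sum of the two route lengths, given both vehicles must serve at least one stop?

Try each way of splitting the stops between the two vehicles (each non-empty) and, for each split, find the best tour for each vehicle:
  {Upland} + {Juniper, Milton, Ridge}: 8 + 79 = 87
  {Juniper} + {Upland, Milton, Ridge}: 40 + 58 = 98
  {Upland, Juniper} + {Milton, Ridge}: 40 + 58 = 98
  {Milton} + {Upland, Juniper, Ridge}: 48 + 79 = 127
  {Upland, Milton} + {Juniper, Ridge}: 48 + 79 = 127
  {Juniper, Milton} + {Upland, Ridge}: 69 + 56 = 125
  … (7 splits in total)
Best: vehicle 1 Grove → Upland → Grove = 8; vehicle 2 Grove → Juniper → Milton → Ridge → Grove = 79; combined 87.

Minimum combined distance: 87 blocks.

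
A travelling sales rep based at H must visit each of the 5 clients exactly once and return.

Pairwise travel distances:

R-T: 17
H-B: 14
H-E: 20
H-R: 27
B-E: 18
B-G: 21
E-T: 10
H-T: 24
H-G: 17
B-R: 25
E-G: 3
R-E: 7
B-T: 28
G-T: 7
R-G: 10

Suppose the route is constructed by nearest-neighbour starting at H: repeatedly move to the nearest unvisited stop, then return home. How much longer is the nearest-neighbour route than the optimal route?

6 longer than the optimal tour.

H: B=14, G=17, E=20, T=24, R=27 ⇒ B
B: E=18, G=21, R=25, T=28 ⇒ E
E: G=3, R=7, T=10 ⇒ G
G: T=7, R=10 ⇒ T
T: R=17 ⇒ R
NN route H → B → E → G → T → R → H costs 86.
Optimal: H → B → R → E → G → T → H costs 80 (by enumerating all 60 distinct tours).
Excess = 86 − 80 = 6.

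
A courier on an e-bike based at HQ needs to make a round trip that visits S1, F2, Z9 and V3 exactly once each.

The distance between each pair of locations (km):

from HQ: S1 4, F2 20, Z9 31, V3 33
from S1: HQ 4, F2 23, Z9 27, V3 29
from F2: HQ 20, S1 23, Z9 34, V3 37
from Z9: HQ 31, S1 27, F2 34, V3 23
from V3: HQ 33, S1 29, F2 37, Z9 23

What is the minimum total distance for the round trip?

HQ-S1-F2-Z9-V3-HQ: 4+23+34+23+33 = 117
HQ-S1-F2-V3-Z9-HQ: 4+23+37+23+31 = 118
HQ-S1-Z9-F2-V3-HQ: 4+27+34+37+33 = 135
HQ-S1-Z9-V3-F2-HQ: 4+27+23+37+20 = 111
HQ-S1-V3-F2-Z9-HQ: 4+29+37+34+31 = 135
HQ-S1-V3-Z9-F2-HQ: 4+29+23+34+20 = 110
HQ-F2-S1-Z9-V3-HQ: 20+23+27+23+33 = 126
HQ-F2-S1-V3-Z9-HQ: 20+23+29+23+31 = 126
HQ-F2-Z9-S1-V3-HQ: 20+34+27+29+33 = 143
HQ-F2-V3-S1-Z9-HQ: 20+37+29+27+31 = 144
HQ-Z9-S1-F2-V3-HQ: 31+27+23+37+33 = 151
HQ-Z9-F2-S1-V3-HQ: 31+34+23+29+33 = 150
The minimum is 110.
One optimal route: HQ → S1 → V3 → Z9 → F2 → HQ (or its reverse).

Minimum total distance: 110 km.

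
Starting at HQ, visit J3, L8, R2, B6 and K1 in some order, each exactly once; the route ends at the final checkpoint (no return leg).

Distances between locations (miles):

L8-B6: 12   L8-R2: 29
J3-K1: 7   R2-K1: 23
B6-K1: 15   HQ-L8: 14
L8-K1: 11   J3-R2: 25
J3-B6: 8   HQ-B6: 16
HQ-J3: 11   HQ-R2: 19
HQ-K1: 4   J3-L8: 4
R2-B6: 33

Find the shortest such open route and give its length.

There are 5! = 120 possible orderings.
HQ→J3→L8→R2→B6→K1: 11+4+29+33+15 = 92
HQ→J3→L8→R2→K1→B6: 11+4+29+23+15 = 82
HQ→J3→L8→B6→R2→K1: 11+4+12+33+23 = 83
HQ→J3→L8→B6→K1→R2: 11+4+12+15+23 = 65
HQ→J3→L8→K1→R2→B6: 11+4+11+23+33 = 82
HQ→J3→L8→K1→B6→R2: 11+4+11+15+33 = 74
HQ→J3→R2→L8→B6→K1: 11+25+29+12+15 = 92
HQ→J3→R2→L8→K1→B6: 11+25+29+11+15 = 91
HQ→J3→R2→B6→L8→K1: 11+25+33+12+11 = 92
HQ→J3→R2→B6→K1→L8: 11+25+33+15+11 = 95
HQ→J3→R2→K1→L8→B6: 11+25+23+11+12 = 82
HQ→J3→R2→K1→B6→L8: 11+25+23+15+12 = 86
HQ→J3→B6→L8→R2→K1: 11+8+12+29+23 = 83
HQ→J3→B6→L8→K1→R2: 11+8+12+11+23 = 65
… (106 more)
HQ→K1→J3→L8→B6→R2: 4+7+4+12+33 = 60  ← best
The minimum is 60.
One shortest path: HQ → K1 → J3 → L8 → B6 → R2.

Shortest open route: 60 miles.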